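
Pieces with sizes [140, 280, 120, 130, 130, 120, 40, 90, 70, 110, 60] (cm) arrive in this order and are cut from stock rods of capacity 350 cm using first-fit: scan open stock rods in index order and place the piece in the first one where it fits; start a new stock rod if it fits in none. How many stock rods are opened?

4

  140 → stock rod 1 (new)  [load 140/350]
  280 → stock rod 2 (new)  [load 280/350]
  120 → stock rod 1  [load 260/350]
  130 → stock rod 3 (new)  [load 130/350]
  130 → stock rod 3  [load 260/350]
  120 → stock rod 4 (new)  [load 120/350]
  40 → stock rod 1  [load 300/350]
  90 → stock rod 3  [load 350/350]
  70 → stock rod 2  [load 350/350]
  110 → stock rod 4  [load 230/350]
  60 → stock rod 4  [load 290/350]
4 stock rods opened.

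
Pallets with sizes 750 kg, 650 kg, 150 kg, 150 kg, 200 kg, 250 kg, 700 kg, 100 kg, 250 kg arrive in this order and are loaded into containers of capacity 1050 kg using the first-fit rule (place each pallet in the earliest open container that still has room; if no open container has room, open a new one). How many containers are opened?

4

  750 → container 1 (new)  [load 750/1050]
  650 → container 2 (new)  [load 650/1050]
  150 → container 1  [load 900/1050]
  150 → container 1  [load 1050/1050]
  200 → container 2  [load 850/1050]
  250 → container 3 (new)  [load 250/1050]
  700 → container 3  [load 950/1050]
  100 → container 2  [load 950/1050]
  250 → container 4 (new)  [load 250/1050]
4 containers opened.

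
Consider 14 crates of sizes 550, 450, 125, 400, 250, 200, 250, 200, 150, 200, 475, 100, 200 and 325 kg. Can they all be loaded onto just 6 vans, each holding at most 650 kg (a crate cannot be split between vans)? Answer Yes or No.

A valid assignment using 6 vans:
  van 1: 550 + 100 = 650
  van 2: 475 + 150 = 625
  van 3: 450 + 200 = 650
  van 4: 400 + 250 = 650
  van 5: 325 + 200 + 125 = 650
  van 6: 250 + 200 + 200 = 650
Every load is within 650 kg, so 6 vans suffice.

Yes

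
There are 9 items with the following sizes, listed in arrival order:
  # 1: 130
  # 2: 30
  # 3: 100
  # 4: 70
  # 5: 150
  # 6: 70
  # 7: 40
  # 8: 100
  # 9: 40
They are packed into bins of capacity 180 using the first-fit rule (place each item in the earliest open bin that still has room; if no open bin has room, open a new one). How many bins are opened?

5

  130 → bin 1 (new)  [load 130/180]
  30 → bin 1  [load 160/180]
  100 → bin 2 (new)  [load 100/180]
  70 → bin 2  [load 170/180]
  150 → bin 3 (new)  [load 150/180]
  70 → bin 4 (new)  [load 70/180]
  40 → bin 4  [load 110/180]
  100 → bin 5 (new)  [load 100/180]
  40 → bin 4  [load 150/180]
5 bins opened.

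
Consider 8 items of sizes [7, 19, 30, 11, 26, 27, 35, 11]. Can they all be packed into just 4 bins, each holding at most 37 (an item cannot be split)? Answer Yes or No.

No

Total = 166; ⌈166/37⌉ = 5.
At least 5 bins are required, but only 4 are allowed.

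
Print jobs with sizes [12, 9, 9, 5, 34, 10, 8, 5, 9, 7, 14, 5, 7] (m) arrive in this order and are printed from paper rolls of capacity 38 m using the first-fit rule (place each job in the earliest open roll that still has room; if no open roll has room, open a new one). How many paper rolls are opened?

  12 → roll 1 (new)  [load 12/38]
  9 → roll 1  [load 21/38]
  9 → roll 1  [load 30/38]
  5 → roll 1  [load 35/38]
  34 → roll 2 (new)  [load 34/38]
  10 → roll 3 (new)  [load 10/38]
  8 → roll 3  [load 18/38]
  5 → roll 3  [load 23/38]
  9 → roll 3  [load 32/38]
  7 → roll 4 (new)  [load 7/38]
  14 → roll 4  [load 21/38]
  5 → roll 3  [load 37/38]
  7 → roll 4  [load 28/38]
4 paper rolls opened.

4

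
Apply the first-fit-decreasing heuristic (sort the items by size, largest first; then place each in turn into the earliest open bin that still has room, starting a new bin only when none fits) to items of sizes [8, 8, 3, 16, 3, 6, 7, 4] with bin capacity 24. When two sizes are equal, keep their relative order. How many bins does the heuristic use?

3

Sorted descending: 16, 8, 8, 7, 6, 4, 3, 3.
  16 → bin 1 (new)  [load 16/24]
  8 → bin 1  [load 24/24]
  8 → bin 2 (new)  [load 8/24]
  7 → bin 2  [load 15/24]
  6 → bin 2  [load 21/24]
  4 → bin 3 (new)  [load 4/24]
  3 → bin 2  [load 24/24]
  3 → bin 3  [load 7/24]
3 bins opened.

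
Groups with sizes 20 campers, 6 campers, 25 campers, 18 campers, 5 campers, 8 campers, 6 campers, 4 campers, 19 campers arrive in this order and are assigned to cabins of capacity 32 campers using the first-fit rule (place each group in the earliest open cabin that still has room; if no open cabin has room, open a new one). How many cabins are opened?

4

  20 → cabin 1 (new)  [load 20/32]
  6 → cabin 1  [load 26/32]
  25 → cabin 2 (new)  [load 25/32]
  18 → cabin 3 (new)  [load 18/32]
  5 → cabin 1  [load 31/32]
  8 → cabin 3  [load 26/32]
  6 → cabin 2  [load 31/32]
  4 → cabin 3  [load 30/32]
  19 → cabin 4 (new)  [load 19/32]
4 cabins opened.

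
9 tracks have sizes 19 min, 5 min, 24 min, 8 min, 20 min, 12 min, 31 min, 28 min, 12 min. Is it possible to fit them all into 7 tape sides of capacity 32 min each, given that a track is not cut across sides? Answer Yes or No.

A valid assignment using 6 tape sides:
  side 1: 31 = 31
  side 2: 28 = 28
  side 3: 24 + 8 = 32
  side 4: 20 + 12 = 32
  side 5: 19 + 12 = 31
  side 6: 5 = 5
That uses only 6 ≤ 7, so 7 tape sides are enough.

Yes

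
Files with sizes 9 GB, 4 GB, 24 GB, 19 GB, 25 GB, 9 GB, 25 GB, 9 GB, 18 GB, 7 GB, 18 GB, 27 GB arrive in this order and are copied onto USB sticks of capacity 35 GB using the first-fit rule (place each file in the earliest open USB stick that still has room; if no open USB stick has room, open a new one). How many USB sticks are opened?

  9 → USB stick 1 (new)  [load 9/35]
  4 → USB stick 1  [load 13/35]
  24 → USB stick 2 (new)  [load 24/35]
  19 → USB stick 1  [load 32/35]
  25 → USB stick 3 (new)  [load 25/35]
  9 → USB stick 2  [load 33/35]
  25 → USB stick 4 (new)  [load 25/35]
  9 → USB stick 3  [load 34/35]
  18 → USB stick 5 (new)  [load 18/35]
  7 → USB stick 4  [load 32/35]
  18 → USB stick 6 (new)  [load 18/35]
  27 → USB stick 7 (new)  [load 27/35]
7 USB sticks opened.

7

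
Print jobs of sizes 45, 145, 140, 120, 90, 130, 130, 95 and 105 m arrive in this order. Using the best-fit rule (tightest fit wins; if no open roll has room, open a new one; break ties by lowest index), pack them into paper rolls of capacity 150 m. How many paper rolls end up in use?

8

  45 → roll 1 (new)  [load 45/150]
  145 → roll 2 (new)  [load 145/150]
  140 → roll 3 (new)  [load 140/150]
  120 → roll 4 (new)  [load 120/150]
  90 → roll 1  [load 135/150]
  130 → roll 5 (new)  [load 130/150]
  130 → roll 6 (new)  [load 130/150]
  95 → roll 7 (new)  [load 95/150]
  105 → roll 8 (new)  [load 105/150]
8 paper rolls opened.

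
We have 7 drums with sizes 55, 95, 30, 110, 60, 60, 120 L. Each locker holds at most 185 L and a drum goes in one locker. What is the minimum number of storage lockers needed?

3

Total = 120 + 110 + 95 + 60 + 60 + 55 + 30 = 530 L.
Lower bound: ⌈530/185⌉ = 3 storage lockers.
A packing using 3 storage lockers:
  locker 1: 120 + 60 = 180
  locker 2: 110 + 60 = 170
  locker 3: 95 + 55 + 30 = 180
This matches the lower bound, so 3 is optimal.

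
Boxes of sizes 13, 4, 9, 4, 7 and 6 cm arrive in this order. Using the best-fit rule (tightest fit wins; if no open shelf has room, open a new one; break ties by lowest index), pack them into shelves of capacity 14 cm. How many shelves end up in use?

4

  13 → shelf 1 (new)  [load 13/14]
  4 → shelf 2 (new)  [load 4/14]
  9 → shelf 2  [load 13/14]
  4 → shelf 3 (new)  [load 4/14]
  7 → shelf 3  [load 11/14]
  6 → shelf 4 (new)  [load 6/14]
4 shelves opened.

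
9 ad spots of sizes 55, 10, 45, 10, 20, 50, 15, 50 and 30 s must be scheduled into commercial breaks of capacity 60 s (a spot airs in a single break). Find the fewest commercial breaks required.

Total = 55 + 50 + 50 + 45 + 30 + 20 + 15 + 10 + 10 = 285 s.
Lower bound: ⌈285/60⌉ = 5 commercial breaks.
A packing using 5 commercial breaks:
  break 1: 55 = 55
  break 2: 50 + 10 = 60
  break 3: 50 + 10 = 60
  break 4: 45 + 15 = 60
  break 5: 30 + 20 = 50
This matches the lower bound, so 5 is optimal.

5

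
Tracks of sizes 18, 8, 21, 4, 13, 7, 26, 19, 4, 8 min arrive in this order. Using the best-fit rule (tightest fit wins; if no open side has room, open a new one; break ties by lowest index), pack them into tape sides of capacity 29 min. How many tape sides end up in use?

  18 → side 1 (new)  [load 18/29]
  8 → side 1  [load 26/29]
  21 → side 2 (new)  [load 21/29]
  4 → side 2  [load 25/29]
  13 → side 3 (new)  [load 13/29]
  7 → side 3  [load 20/29]
  26 → side 4 (new)  [load 26/29]
  19 → side 5 (new)  [load 19/29]
  4 → side 2  [load 29/29]
  8 → side 3  [load 28/29]
5 tape sides opened.

5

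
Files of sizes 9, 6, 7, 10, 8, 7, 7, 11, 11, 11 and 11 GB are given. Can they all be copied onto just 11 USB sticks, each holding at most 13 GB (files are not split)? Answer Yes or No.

Yes

A valid assignment using 10 USB sticks:
  USB stick 1: 11 = 11
  USB stick 2: 11 = 11
  USB stick 3: 11 = 11
  USB stick 4: 11 = 11
  USB stick 5: 10 = 10
  USB stick 6: 9 = 9
  USB stick 7: 8 = 8
  USB stick 8: 7 + 6 = 13
  USB stick 9: 7 = 7
  USB stick 10: 7 = 7
That uses only 10 ≤ 11, so 11 USB sticks are enough.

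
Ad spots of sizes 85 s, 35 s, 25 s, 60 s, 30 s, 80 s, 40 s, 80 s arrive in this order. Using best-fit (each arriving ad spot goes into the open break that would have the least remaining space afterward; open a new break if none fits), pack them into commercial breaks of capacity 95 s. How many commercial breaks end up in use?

  85 → break 1 (new)  [load 85/95]
  35 → break 2 (new)  [load 35/95]
  25 → break 2  [load 60/95]
  60 → break 3 (new)  [load 60/95]
  30 → break 2  [load 90/95]
  80 → break 4 (new)  [load 80/95]
  40 → break 5 (new)  [load 40/95]
  80 → break 6 (new)  [load 80/95]
6 commercial breaks opened.

6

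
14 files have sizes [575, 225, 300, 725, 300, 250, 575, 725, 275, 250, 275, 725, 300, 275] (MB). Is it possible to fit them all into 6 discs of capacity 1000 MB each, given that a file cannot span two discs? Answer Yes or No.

No

Total = 5775 MB; ⌈5775/1000⌉ = 6.
The bound of 6 does not rule out 6, but exhaustive search shows no assignment into 6 discs of capacity 1000 MB exists — the minimum is 7.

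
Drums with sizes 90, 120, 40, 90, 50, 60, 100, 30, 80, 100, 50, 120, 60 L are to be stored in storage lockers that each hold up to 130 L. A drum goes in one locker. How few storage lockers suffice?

9

Total = 120 + 120 + 100 + 100 + 90 + 90 + 80 + 60 + 60 + 50 + 50 + 40 + 30 = 990 L.
Lower bound: ⌈990/130⌉ = 8 storage lockers.
A packing using 9 storage lockers:
  locker 1: 120 = 120
  locker 2: 120 = 120
  locker 3: 100 + 30 = 130
  locker 4: 100 = 100
  locker 5: 90 + 40 = 130
  locker 6: 90 = 90
  locker 7: 80 + 50 = 130
  locker 8: 60 + 60 = 120
  locker 9: 50 = 50
No arrangement into 8 storage lockers stays within capacity, so 9 is optimal.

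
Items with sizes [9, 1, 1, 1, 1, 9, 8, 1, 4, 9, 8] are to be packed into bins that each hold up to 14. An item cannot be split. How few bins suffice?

Total = 9 + 9 + 9 + 8 + 8 + 4 + 1 + 1 + 1 + 1 + 1 = 52.
Lower bound: ⌈52/14⌉ = 4 bins.
Also, 5 items each exceed 7, and no two of those can share a bin, so at least 5 bins are needed.
A packing using 5 bins:
  bin 1: 9 + 4 + 1 = 14
  bin 2: 9 + 1 + 1 + 1 + 1 = 13
  bin 3: 9 = 9
  bin 4: 8 = 8
  bin 5: 8 = 8
This matches the lower bound, so 5 is optimal.

5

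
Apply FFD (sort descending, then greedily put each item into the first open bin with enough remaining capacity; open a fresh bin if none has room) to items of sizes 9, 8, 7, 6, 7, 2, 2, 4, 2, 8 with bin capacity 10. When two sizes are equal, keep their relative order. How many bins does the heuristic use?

Sorted descending: 9, 8, 8, 7, 7, 6, 4, 2, 2, 2.
  9 → bin 1 (new)  [load 9/10]
  8 → bin 2 (new)  [load 8/10]
  8 → bin 3 (new)  [load 8/10]
  7 → bin 4 (new)  [load 7/10]
  7 → bin 5 (new)  [load 7/10]
  6 → bin 6 (new)  [load 6/10]
  4 → bin 6  [load 10/10]
  2 → bin 2  [load 10/10]
  2 → bin 3  [load 10/10]
  2 → bin 4  [load 9/10]
6 bins opened.

6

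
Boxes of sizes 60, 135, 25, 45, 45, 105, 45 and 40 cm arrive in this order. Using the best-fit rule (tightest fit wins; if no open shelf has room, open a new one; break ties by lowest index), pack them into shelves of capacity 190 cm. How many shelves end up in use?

3

  60 → shelf 1 (new)  [load 60/190]
  135 → shelf 2 (new)  [load 135/190]
  25 → shelf 2  [load 160/190]
  45 → shelf 1  [load 105/190]
  45 → shelf 1  [load 150/190]
  105 → shelf 3 (new)  [load 105/190]
  45 → shelf 3  [load 150/190]
  40 → shelf 1  [load 190/190]
3 shelves opened.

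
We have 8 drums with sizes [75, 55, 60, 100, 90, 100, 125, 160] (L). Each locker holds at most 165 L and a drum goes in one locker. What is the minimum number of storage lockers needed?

5

Total = 160 + 125 + 100 + 100 + 90 + 75 + 60 + 55 = 765 L.
Lower bound: ⌈765/165⌉ = 5 storage lockers.
A packing using 5 storage lockers:
  locker 1: 160 = 160
  locker 2: 125 = 125
  locker 3: 100 + 60 = 160
  locker 4: 100 + 55 = 155
  locker 5: 90 + 75 = 165
This matches the lower bound, so 5 is optimal.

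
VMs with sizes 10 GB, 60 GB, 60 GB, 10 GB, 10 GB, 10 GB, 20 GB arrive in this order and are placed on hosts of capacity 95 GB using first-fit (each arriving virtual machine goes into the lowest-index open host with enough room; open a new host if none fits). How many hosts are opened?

  10 → host 1 (new)  [load 10/95]
  60 → host 1  [load 70/95]
  60 → host 2 (new)  [load 60/95]
  10 → host 1  [load 80/95]
  10 → host 1  [load 90/95]
  10 → host 2  [load 70/95]
  20 → host 2  [load 90/95]
2 hosts opened.

2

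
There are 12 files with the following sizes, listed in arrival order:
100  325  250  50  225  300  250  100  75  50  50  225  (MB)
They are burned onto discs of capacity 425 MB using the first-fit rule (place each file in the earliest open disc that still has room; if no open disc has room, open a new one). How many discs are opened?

  100 → disc 1 (new)  [load 100/425]
  325 → disc 1  [load 425/425]
  250 → disc 2 (new)  [load 250/425]
  50 → disc 2  [load 300/425]
  225 → disc 3 (new)  [load 225/425]
  300 → disc 4 (new)  [load 300/425]
  250 → disc 5 (new)  [load 250/425]
  100 → disc 2  [load 400/425]
  75 → disc 3  [load 300/425]
  50 → disc 3  [load 350/425]
  50 → disc 3  [load 400/425]
  225 → disc 6 (new)  [load 225/425]
6 discs opened.

6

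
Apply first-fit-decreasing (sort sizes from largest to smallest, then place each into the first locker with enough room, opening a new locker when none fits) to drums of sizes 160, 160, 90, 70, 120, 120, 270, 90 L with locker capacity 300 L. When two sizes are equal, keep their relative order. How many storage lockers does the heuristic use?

Sorted descending: 270, 160, 160, 120, 120, 90, 90, 70.
  270 → locker 1 (new)  [load 270/300]
  160 → locker 2 (new)  [load 160/300]
  160 → locker 3 (new)  [load 160/300]
  120 → locker 2  [load 280/300]
  120 → locker 3  [load 280/300]
  90 → locker 4 (new)  [load 90/300]
  90 → locker 4  [load 180/300]
  70 → locker 4  [load 250/300]
4 storage lockers opened.

4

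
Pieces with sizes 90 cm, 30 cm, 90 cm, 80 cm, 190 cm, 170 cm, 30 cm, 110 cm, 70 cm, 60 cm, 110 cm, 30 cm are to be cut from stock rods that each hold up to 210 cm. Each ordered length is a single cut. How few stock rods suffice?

6

Total = 190 + 170 + 110 + 110 + 90 + 90 + 80 + 70 + 60 + 30 + 30 + 30 = 1060 cm.
Lower bound: ⌈1060/210⌉ = 6 stock rods.
A packing using 6 stock rods:
  stock rod 1: 190 = 190
  stock rod 2: 170 + 30 = 200
  stock rod 3: 110 + 90 = 200
  stock rod 4: 110 + 90 = 200
  stock rod 5: 80 + 70 + 60 = 210
  stock rod 6: 30 + 30 = 60
This matches the lower bound, so 6 is optimal.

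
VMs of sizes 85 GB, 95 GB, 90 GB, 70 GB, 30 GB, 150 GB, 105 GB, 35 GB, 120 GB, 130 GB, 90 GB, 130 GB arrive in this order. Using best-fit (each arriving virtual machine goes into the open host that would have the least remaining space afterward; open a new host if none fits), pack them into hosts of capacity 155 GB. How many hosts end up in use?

  85 → host 1 (new)  [load 85/155]
  95 → host 2 (new)  [load 95/155]
  90 → host 3 (new)  [load 90/155]
  70 → host 1  [load 155/155]
  30 → host 2  [load 125/155]
  150 → host 4 (new)  [load 150/155]
  105 → host 5 (new)  [load 105/155]
  35 → host 5  [load 140/155]
  120 → host 6 (new)  [load 120/155]
  130 → host 7 (new)  [load 130/155]
  90 → host 8 (new)  [load 90/155]
  130 → host 9 (new)  [load 130/155]
9 hosts opened.

9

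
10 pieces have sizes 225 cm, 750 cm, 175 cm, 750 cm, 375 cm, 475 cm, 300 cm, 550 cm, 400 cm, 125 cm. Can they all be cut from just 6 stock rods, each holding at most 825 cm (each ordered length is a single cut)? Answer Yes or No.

Yes

A valid assignment using 6 stock rods:
  stock rod 1: 750 = 750
  stock rod 2: 750 = 750
  stock rod 3: 550 + 225 = 775
  stock rod 4: 475 + 300 = 775
  stock rod 5: 400 + 375 = 775
  stock rod 6: 175 + 125 = 300
Every load is within 825 cm, so 6 stock rods suffice.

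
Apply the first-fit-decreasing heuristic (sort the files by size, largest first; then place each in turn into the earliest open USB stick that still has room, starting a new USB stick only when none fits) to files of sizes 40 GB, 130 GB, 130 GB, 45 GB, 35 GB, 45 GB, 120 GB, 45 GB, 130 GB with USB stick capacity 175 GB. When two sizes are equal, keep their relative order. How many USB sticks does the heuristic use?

Sorted descending: 130, 130, 130, 120, 45, 45, 45, 40, 35.
  130 → USB stick 1 (new)  [load 130/175]
  130 → USB stick 2 (new)  [load 130/175]
  130 → USB stick 3 (new)  [load 130/175]
  120 → USB stick 4 (new)  [load 120/175]
  45 → USB stick 1  [load 175/175]
  45 → USB stick 2  [load 175/175]
  45 → USB stick 3  [load 175/175]
  40 → USB stick 4  [load 160/175]
  35 → USB stick 5 (new)  [load 35/175]
5 USB sticks opened.

5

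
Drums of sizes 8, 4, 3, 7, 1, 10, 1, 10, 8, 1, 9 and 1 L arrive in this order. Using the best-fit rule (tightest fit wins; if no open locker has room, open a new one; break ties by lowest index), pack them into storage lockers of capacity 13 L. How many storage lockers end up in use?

  8 → locker 1 (new)  [load 8/13]
  4 → locker 1  [load 12/13]
  3 → locker 2 (new)  [load 3/13]
  7 → locker 2  [load 10/13]
  1 → locker 1  [load 13/13]
  10 → locker 3 (new)  [load 10/13]
  1 → locker 2  [load 11/13]
  10 → locker 4 (new)  [load 10/13]
  8 → locker 5 (new)  [load 8/13]
  1 → locker 2  [load 12/13]
  9 → locker 6 (new)  [load 9/13]
  1 → locker 2  [load 13/13]
6 storage lockers opened.

6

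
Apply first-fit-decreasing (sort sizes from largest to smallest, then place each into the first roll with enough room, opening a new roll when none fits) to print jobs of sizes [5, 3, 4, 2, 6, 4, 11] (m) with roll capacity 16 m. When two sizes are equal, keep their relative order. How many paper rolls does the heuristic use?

Sorted descending: 11, 6, 5, 4, 4, 3, 2.
  11 → roll 1 (new)  [load 11/16]
  6 → roll 2 (new)  [load 6/16]
  5 → roll 1  [load 16/16]
  4 → roll 2  [load 10/16]
  4 → roll 2  [load 14/16]
  3 → roll 3 (new)  [load 3/16]
  2 → roll 2  [load 16/16]
3 paper rolls opened.

3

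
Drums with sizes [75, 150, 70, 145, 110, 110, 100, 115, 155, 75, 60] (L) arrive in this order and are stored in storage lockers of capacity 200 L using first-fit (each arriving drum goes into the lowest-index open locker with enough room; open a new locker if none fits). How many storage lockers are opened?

8

  75 → locker 1 (new)  [load 75/200]
  150 → locker 2 (new)  [load 150/200]
  70 → locker 1  [load 145/200]
  145 → locker 3 (new)  [load 145/200]
  110 → locker 4 (new)  [load 110/200]
  110 → locker 5 (new)  [load 110/200]
  100 → locker 6 (new)  [load 100/200]
  115 → locker 7 (new)  [load 115/200]
  155 → locker 8 (new)  [load 155/200]
  75 → locker 4  [load 185/200]
  60 → locker 5  [load 170/200]
8 storage lockers opened.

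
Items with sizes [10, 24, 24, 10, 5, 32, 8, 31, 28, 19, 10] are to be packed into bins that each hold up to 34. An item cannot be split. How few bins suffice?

Total = 32 + 31 + 28 + 24 + 24 + 19 + 10 + 10 + 10 + 8 + 5 = 201.
Lower bound: ⌈201/34⌉ = 6 bins.
A packing using 7 bins:
  bin 1: 32 = 32
  bin 2: 31 = 31
  bin 3: 28 + 5 = 33
  bin 4: 24 + 10 = 34
  bin 5: 24 + 10 = 34
  bin 6: 19 + 10 = 29
  bin 7: 8 = 8
No arrangement into 6 bins stays within capacity, so 7 is optimal.

7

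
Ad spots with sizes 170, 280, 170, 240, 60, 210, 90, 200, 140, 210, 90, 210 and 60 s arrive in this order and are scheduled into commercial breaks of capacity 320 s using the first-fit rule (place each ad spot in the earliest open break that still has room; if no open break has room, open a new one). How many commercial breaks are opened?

  170 → break 1 (new)  [load 170/320]
  280 → break 2 (new)  [load 280/320]
  170 → break 3 (new)  [load 170/320]
  240 → break 4 (new)  [load 240/320]
  60 → break 1  [load 230/320]
  210 → break 5 (new)  [load 210/320]
  90 → break 1  [load 320/320]
  200 → break 6 (new)  [load 200/320]
  140 → break 3  [load 310/320]
  210 → break 7 (new)  [load 210/320]
  90 → break 5  [load 300/320]
  210 → break 8 (new)  [load 210/320]
  60 → break 4  [load 300/320]
8 commercial breaks opened.

8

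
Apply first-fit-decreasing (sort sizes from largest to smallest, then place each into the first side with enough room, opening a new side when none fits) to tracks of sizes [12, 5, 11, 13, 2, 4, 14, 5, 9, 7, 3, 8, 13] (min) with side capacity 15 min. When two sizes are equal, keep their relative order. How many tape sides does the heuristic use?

Sorted descending: 14, 13, 13, 12, 11, 9, 8, 7, 5, 5, 4, 3, 2.
  14 → side 1 (new)  [load 14/15]
  13 → side 2 (new)  [load 13/15]
  13 → side 3 (new)  [load 13/15]
  12 → side 4 (new)  [load 12/15]
  11 → side 5 (new)  [load 11/15]
  9 → side 6 (new)  [load 9/15]
  8 → side 7 (new)  [load 8/15]
  7 → side 7  [load 15/15]
  5 → side 6  [load 14/15]
  5 → side 8 (new)  [load 5/15]
  4 → side 5  [load 15/15]
  3 → side 4  [load 15/15]
  2 → side 2  [load 15/15]
8 tape sides opened.

8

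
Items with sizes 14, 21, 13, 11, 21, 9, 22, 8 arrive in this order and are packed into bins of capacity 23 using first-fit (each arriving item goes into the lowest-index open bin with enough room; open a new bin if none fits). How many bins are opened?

6

  14 → bin 1 (new)  [load 14/23]
  21 → bin 2 (new)  [load 21/23]
  13 → bin 3 (new)  [load 13/23]
  11 → bin 4 (new)  [load 11/23]
  21 → bin 5 (new)  [load 21/23]
  9 → bin 1  [load 23/23]
  22 → bin 6 (new)  [load 22/23]
  8 → bin 3  [load 21/23]
6 bins opened.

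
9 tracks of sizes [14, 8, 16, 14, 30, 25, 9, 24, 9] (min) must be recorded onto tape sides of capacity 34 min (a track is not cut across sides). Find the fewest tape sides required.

Total = 30 + 25 + 24 + 16 + 14 + 14 + 9 + 9 + 8 = 149 min.
Lower bound: ⌈149/34⌉ = 5 tape sides.
A packing using 5 tape sides:
  side 1: 30 = 30
  side 2: 25 + 9 = 34
  side 3: 24 + 9 = 33
  side 4: 16 + 14 = 30
  side 5: 14 + 8 = 22
This matches the lower bound, so 5 is optimal.

5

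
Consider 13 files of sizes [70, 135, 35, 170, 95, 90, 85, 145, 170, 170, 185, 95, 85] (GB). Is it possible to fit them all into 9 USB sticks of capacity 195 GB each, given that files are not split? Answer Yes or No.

Yes

A valid assignment using 9 USB sticks:
  USB stick 1: 185 = 185
  USB stick 2: 170 = 170
  USB stick 3: 170 = 170
  USB stick 4: 170 = 170
  USB stick 5: 145 + 35 = 180
  USB stick 6: 135 = 135
  USB stick 7: 95 + 95 = 190
  USB stick 8: 90 + 85 = 175
  USB stick 9: 85 + 70 = 155
Every load is within 195 GB, so 9 USB sticks suffice.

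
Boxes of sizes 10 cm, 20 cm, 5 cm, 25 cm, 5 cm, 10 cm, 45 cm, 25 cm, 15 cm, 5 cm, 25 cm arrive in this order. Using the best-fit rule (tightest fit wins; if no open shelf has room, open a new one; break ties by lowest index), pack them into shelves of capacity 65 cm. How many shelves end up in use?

  10 → shelf 1 (new)  [load 10/65]
  20 → shelf 1  [load 30/65]
  5 → shelf 1  [load 35/65]
  25 → shelf 1  [load 60/65]
  5 → shelf 1  [load 65/65]
  10 → shelf 2 (new)  [load 10/65]
  45 → shelf 2  [load 55/65]
  25 → shelf 3 (new)  [load 25/65]
  15 → shelf 3  [load 40/65]
  5 → shelf 2  [load 60/65]
  25 → shelf 3  [load 65/65]
3 shelves opened.

3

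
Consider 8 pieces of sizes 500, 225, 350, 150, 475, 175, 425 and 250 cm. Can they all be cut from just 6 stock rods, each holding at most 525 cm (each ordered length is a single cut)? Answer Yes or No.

A valid assignment using 6 stock rods:
  stock rod 1: 500 = 500
  stock rod 2: 475 = 475
  stock rod 3: 425 = 425
  stock rod 4: 350 + 175 = 525
  stock rod 5: 250 + 225 = 475
  stock rod 6: 150 = 150
Every load is within 525 cm, so 6 stock rods suffice.

Yes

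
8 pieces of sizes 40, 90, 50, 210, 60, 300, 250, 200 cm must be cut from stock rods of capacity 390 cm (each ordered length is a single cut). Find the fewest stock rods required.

Total = 300 + 250 + 210 + 200 + 90 + 60 + 50 + 40 = 1200 cm.
Lower bound: ⌈1200/390⌉ = 4 stock rods.
A packing using 4 stock rods:
  stock rod 1: 300 + 90 = 390
  stock rod 2: 250 + 60 + 50 = 360
  stock rod 3: 210 + 40 = 250
  stock rod 4: 200 = 200
This matches the lower bound, so 4 is optimal.

4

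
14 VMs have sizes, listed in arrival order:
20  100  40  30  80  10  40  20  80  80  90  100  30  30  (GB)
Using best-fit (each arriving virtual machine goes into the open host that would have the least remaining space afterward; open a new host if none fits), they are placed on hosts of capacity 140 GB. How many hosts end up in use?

7

  20 → host 1 (new)  [load 20/140]
  100 → host 1  [load 120/140]
  40 → host 2 (new)  [load 40/140]
  30 → host 2  [load 70/140]
  80 → host 3 (new)  [load 80/140]
  10 → host 1  [load 130/140]
  40 → host 3  [load 120/140]
  20 → host 3  [load 140/140]
  80 → host 4 (new)  [load 80/140]
  80 → host 5 (new)  [load 80/140]
  90 → host 6 (new)  [load 90/140]
  100 → host 7 (new)  [load 100/140]
  30 → host 7  [load 130/140]
  30 → host 6  [load 120/140]
7 hosts opened.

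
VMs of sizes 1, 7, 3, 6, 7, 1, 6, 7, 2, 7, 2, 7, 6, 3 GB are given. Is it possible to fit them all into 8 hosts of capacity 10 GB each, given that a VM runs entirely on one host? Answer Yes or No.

Yes

A valid assignment using 8 hosts:
  host 1: 7 + 3 = 10
  host 2: 7 + 3 = 10
  host 3: 7 + 2 + 1 = 10
  host 4: 7 + 2 + 1 = 10
  host 5: 7 = 7
  host 6: 6 = 6
  host 7: 6 = 6
  host 8: 6 = 6
Every load is within 10 GB, so 8 hosts suffice.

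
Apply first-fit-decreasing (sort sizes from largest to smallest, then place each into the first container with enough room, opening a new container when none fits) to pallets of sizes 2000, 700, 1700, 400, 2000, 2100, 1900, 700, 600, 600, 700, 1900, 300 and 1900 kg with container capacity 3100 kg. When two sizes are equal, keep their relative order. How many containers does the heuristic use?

7

Sorted descending: 2100, 2000, 2000, 1900, 1900, 1900, 1700, 700, 700, 700, 600, 600, 400, 300.
  2100 → container 1 (new)  [load 2100/3100]
  2000 → container 2 (new)  [load 2000/3100]
  2000 → container 3 (new)  [load 2000/3100]
  1900 → container 4 (new)  [load 1900/3100]
  1900 → container 5 (new)  [load 1900/3100]
  1900 → container 6 (new)  [load 1900/3100]
  1700 → container 7 (new)  [load 1700/3100]
  700 → container 1  [load 2800/3100]
  700 → container 2  [load 2700/3100]
  700 → container 3  [load 2700/3100]
  600 → container 4  [load 2500/3100]
  600 → container 4  [load 3100/3100]
  400 → container 2  [load 3100/3100]
  300 → container 1  [load 3100/3100]
7 containers opened.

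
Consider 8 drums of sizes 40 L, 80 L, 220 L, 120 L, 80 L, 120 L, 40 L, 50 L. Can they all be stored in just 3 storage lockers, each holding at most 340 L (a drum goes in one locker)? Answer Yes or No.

A valid assignment using 3 storage lockers:
  locker 1: 220 + 120 = 340
  locker 2: 120 + 80 + 80 + 50 = 330
  locker 3: 40 + 40 = 80
Every load is within 340 L, so 3 storage lockers suffice.

Yes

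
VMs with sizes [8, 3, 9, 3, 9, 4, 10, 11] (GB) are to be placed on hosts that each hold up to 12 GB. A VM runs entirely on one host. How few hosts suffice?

Total = 11 + 10 + 9 + 9 + 8 + 4 + 3 + 3 = 57 GB.
Lower bound: ⌈57/12⌉ = 5 hosts.
A packing using 5 hosts:
  host 1: 11 = 11
  host 2: 10 = 10
  host 3: 9 + 3 = 12
  host 4: 9 + 3 = 12
  host 5: 8 + 4 = 12
This matches the lower bound, so 5 is optimal.

5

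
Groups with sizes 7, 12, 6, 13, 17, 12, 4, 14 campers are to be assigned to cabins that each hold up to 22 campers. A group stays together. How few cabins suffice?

Total = 17 + 14 + 13 + 12 + 12 + 7 + 6 + 4 = 85 campers.
Lower bound: ⌈85/22⌉ = 4 cabins.
Also, 5 groups each exceed 11 campers, and no two of those can share a cabin, so at least 5 cabins are needed.
A packing using 5 cabins:
  cabin 1: 17 + 4 = 21
  cabin 2: 14 + 7 = 21
  cabin 3: 13 + 6 = 19
  cabin 4: 12 = 12
  cabin 5: 12 = 12
This matches the lower bound, so 5 is optimal.

5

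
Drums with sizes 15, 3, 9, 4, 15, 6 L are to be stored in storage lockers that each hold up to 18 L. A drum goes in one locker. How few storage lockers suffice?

Total = 15 + 15 + 9 + 6 + 4 + 3 = 52 L.
Lower bound: ⌈52/18⌉ = 3 storage lockers.
A packing using 4 storage lockers:
  locker 1: 15 + 3 = 18
  locker 2: 15 = 15
  locker 3: 9 + 6 = 15
  locker 4: 4 = 4
No arrangement into 3 storage lockers stays within capacity, so 4 is optimal.

4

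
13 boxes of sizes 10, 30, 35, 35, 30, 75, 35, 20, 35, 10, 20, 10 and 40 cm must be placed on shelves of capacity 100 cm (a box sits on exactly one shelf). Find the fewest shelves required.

Total = 75 + 40 + 35 + 35 + 35 + 35 + 30 + 30 + 20 + 20 + 10 + 10 + 10 = 385 cm.
Lower bound: ⌈385/100⌉ = 4 shelves.
A packing using 4 shelves:
  shelf 1: 75 + 20 = 95
  shelf 2: 40 + 35 + 20 = 95
  shelf 3: 35 + 35 + 30 = 100
  shelf 4: 35 + 30 + 10 + 10 + 10 = 95
This matches the lower bound, so 4 is optimal.

4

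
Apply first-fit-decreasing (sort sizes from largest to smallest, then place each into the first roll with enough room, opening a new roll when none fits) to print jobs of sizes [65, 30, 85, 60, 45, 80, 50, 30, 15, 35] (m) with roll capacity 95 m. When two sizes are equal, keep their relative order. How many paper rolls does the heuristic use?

Sorted descending: 85, 80, 65, 60, 50, 45, 35, 30, 30, 15.
  85 → roll 1 (new)  [load 85/95]
  80 → roll 2 (new)  [load 80/95]
  65 → roll 3 (new)  [load 65/95]
  60 → roll 4 (new)  [load 60/95]
  50 → roll 5 (new)  [load 50/95]
  45 → roll 5  [load 95/95]
  35 → roll 4  [load 95/95]
  30 → roll 3  [load 95/95]
  30 → roll 6 (new)  [load 30/95]
  15 → roll 2  [load 95/95]
6 paper rolls opened.

6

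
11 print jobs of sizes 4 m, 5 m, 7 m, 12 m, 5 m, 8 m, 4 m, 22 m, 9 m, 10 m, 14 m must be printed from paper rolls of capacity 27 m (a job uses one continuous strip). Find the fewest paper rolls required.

Total = 22 + 14 + 12 + 10 + 9 + 8 + 7 + 5 + 5 + 4 + 4 = 100 m.
Lower bound: ⌈100/27⌉ = 4 paper rolls.
A packing using 4 paper rolls:
  roll 1: 22 + 5 = 27
  roll 2: 14 + 12 = 26
  roll 3: 10 + 9 + 8 = 27
  roll 4: 7 + 5 + 4 + 4 = 20
This matches the lower bound, so 4 is optimal.

4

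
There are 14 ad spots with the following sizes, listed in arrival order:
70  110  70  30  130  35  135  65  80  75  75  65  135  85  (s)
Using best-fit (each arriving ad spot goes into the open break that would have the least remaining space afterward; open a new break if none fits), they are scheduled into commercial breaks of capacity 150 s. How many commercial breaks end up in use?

  70 → break 1 (new)  [load 70/150]
  110 → break 2 (new)  [load 110/150]
  70 → break 1  [load 140/150]
  30 → break 2  [load 140/150]
  130 → break 3 (new)  [load 130/150]
  35 → break 4 (new)  [load 35/150]
  135 → break 5 (new)  [load 135/150]
  65 → break 4  [load 100/150]
  80 → break 6 (new)  [load 80/150]
  75 → break 7 (new)  [load 75/150]
  75 → break 7  [load 150/150]
  65 → break 6  [load 145/150]
  135 → break 8 (new)  [load 135/150]
  85 → break 9 (new)  [load 85/150]
9 commercial breaks opened.

9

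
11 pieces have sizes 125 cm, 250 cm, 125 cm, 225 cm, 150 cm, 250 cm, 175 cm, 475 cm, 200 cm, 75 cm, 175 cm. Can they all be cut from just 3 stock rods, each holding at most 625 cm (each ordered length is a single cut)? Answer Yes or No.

Total = 2225 cm; ⌈2225/625⌉ = 4.
At least 4 stock rods are required, but only 3 are allowed.

No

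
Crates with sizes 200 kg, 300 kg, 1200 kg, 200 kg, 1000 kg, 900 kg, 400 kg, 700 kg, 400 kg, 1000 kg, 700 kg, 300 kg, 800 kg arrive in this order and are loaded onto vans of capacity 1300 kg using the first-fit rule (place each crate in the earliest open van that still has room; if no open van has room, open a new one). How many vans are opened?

  200 → van 1 (new)  [load 200/1300]
  300 → van 1  [load 500/1300]
  1200 → van 2 (new)  [load 1200/1300]
  200 → van 1  [load 700/1300]
  1000 → van 3 (new)  [load 1000/1300]
  900 → van 4 (new)  [load 900/1300]
  400 → van 1  [load 1100/1300]
  700 → van 5 (new)  [load 700/1300]
  400 → van 4  [load 1300/1300]
  1000 → van 6 (new)  [load 1000/1300]
  700 → van 7 (new)  [load 700/1300]
  300 → van 3  [load 1300/1300]
  800 → van 8 (new)  [load 800/1300]
8 vans opened.

8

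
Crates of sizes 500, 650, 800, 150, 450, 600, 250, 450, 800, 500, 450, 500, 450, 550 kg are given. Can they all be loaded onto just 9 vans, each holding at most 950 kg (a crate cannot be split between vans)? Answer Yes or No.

A valid assignment using 9 vans:
  van 1: 800 + 150 = 950
  van 2: 800 = 800
  van 3: 650 + 250 = 900
  van 4: 600 = 600
  van 5: 550 = 550
  van 6: 500 + 450 = 950
  van 7: 500 + 450 = 950
  van 8: 500 + 450 = 950
  van 9: 450 = 450
Every load is within 950 kg, so 9 vans suffice.

Yes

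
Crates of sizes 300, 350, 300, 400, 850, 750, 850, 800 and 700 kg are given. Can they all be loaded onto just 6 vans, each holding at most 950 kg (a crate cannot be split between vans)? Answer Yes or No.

Total = 5300 kg; ⌈5300/950⌉ = 6.
The bound of 6 does not rule out 6, but exhaustive search shows no assignment into 6 vans of capacity 950 kg exists — the minimum is 7.

No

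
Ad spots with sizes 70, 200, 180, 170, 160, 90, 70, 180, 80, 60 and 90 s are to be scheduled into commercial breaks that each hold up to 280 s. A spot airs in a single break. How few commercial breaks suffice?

6

Total = 200 + 180 + 180 + 170 + 160 + 90 + 90 + 80 + 70 + 70 + 60 = 1350 s.
Lower bound: ⌈1350/280⌉ = 5 commercial breaks.
A packing using 6 commercial breaks:
  break 1: 200 + 80 = 280
  break 2: 180 + 90 = 270
  break 3: 180 + 90 = 270
  break 4: 170 + 70 = 240
  break 5: 160 + 70 = 230
  break 6: 60 = 60
No arrangement into 5 commercial breaks stays within capacity, so 6 is optimal.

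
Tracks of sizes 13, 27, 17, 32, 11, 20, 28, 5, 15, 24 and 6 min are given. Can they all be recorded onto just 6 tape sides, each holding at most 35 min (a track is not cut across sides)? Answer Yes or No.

A valid assignment using 6 tape sides:
  side 1: 32 = 32
  side 2: 28 + 6 = 34
  side 3: 27 + 5 = 32
  side 4: 24 + 11 = 35
  side 5: 20 + 15 = 35
  side 6: 17 + 13 = 30
Every load is within 35 min, so 6 tape sides suffice.

Yes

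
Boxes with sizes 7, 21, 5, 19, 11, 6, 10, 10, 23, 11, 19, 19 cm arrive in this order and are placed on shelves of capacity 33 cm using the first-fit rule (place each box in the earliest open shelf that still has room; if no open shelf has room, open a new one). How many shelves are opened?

  7 → shelf 1 (new)  [load 7/33]
  21 → shelf 1  [load 28/33]
  5 → shelf 1  [load 33/33]
  19 → shelf 2 (new)  [load 19/33]
  11 → shelf 2  [load 30/33]
  6 → shelf 3 (new)  [load 6/33]
  10 → shelf 3  [load 16/33]
  10 → shelf 3  [load 26/33]
  23 → shelf 4 (new)  [load 23/33]
  11 → shelf 5 (new)  [load 11/33]
  19 → shelf 5  [load 30/33]
  19 → shelf 6 (new)  [load 19/33]
6 shelves opened.

6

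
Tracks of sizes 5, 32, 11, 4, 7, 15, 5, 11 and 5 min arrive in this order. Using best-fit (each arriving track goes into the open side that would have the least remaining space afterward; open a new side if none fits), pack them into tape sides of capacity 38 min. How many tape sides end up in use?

  5 → side 1 (new)  [load 5/38]
  32 → side 1  [load 37/38]
  11 → side 2 (new)  [load 11/38]
  4 → side 2  [load 15/38]
  7 → side 2  [load 22/38]
  15 → side 2  [load 37/38]
  5 → side 3 (new)  [load 5/38]
  11 → side 3  [load 16/38]
  5 → side 3  [load 21/38]
3 tape sides opened.

3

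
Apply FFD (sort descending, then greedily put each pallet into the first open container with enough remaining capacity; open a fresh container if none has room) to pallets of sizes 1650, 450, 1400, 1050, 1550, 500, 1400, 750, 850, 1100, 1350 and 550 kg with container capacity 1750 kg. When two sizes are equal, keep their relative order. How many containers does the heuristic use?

Sorted descending: 1650, 1550, 1400, 1400, 1350, 1100, 1050, 850, 750, 550, 500, 450.
  1650 → container 1 (new)  [load 1650/1750]
  1550 → container 2 (new)  [load 1550/1750]
  1400 → container 3 (new)  [load 1400/1750]
  1400 → container 4 (new)  [load 1400/1750]
  1350 → container 5 (new)  [load 1350/1750]
  1100 → container 6 (new)  [load 1100/1750]
  1050 → container 7 (new)  [load 1050/1750]
  850 → container 8 (new)  [load 850/1750]
  750 → container 8  [load 1600/1750]
  550 → container 6  [load 1650/1750]
  500 → container 7  [load 1550/1750]
  450 → container 9 (new)  [load 450/1750]
9 containers opened.

9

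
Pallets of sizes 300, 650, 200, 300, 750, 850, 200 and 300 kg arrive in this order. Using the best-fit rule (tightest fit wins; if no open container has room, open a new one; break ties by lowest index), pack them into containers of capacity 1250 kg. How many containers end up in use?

  300 → container 1 (new)  [load 300/1250]
  650 → container 1  [load 950/1250]
  200 → container 1  [load 1150/1250]
  300 → container 2 (new)  [load 300/1250]
  750 → container 2  [load 1050/1250]
  850 → container 3 (new)  [load 850/1250]
  200 → container 2  [load 1250/1250]
  300 → container 3  [load 1150/1250]
3 containers opened.

3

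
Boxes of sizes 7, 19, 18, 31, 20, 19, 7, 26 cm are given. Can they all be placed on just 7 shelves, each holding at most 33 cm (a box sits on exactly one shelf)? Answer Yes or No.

A valid assignment using 6 shelves:
  shelf 1: 31 = 31
  shelf 2: 26 + 7 = 33
  shelf 3: 20 + 7 = 27
  shelf 4: 19 = 19
  shelf 5: 19 = 19
  shelf 6: 18 = 18
That uses only 6 ≤ 7, so 7 shelves are enough.

Yes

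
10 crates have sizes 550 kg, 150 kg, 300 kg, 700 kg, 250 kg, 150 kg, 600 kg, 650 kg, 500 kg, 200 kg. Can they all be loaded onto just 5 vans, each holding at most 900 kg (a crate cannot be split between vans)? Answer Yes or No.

A valid assignment using 5 vans:
  van 1: 700 + 200 = 900
  van 2: 650 + 250 = 900
  van 3: 600 + 300 = 900
  van 4: 550 + 150 + 150 = 850
  van 5: 500 = 500
Every load is within 900 kg, so 5 vans suffice.

Yes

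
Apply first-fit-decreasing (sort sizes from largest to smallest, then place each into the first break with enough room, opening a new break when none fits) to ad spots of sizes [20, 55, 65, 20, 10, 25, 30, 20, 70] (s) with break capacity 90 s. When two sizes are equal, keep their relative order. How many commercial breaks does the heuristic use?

Sorted descending: 70, 65, 55, 30, 25, 20, 20, 20, 10.
  70 → break 1 (new)  [load 70/90]
  65 → break 2 (new)  [load 65/90]
  55 → break 3 (new)  [load 55/90]
  30 → break 3  [load 85/90]
  25 → break 2  [load 90/90]
  20 → break 1  [load 90/90]
  20 → break 4 (new)  [load 20/90]
  20 → break 4  [load 40/90]
  10 → break 4  [load 50/90]
4 commercial breaks opened.

4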